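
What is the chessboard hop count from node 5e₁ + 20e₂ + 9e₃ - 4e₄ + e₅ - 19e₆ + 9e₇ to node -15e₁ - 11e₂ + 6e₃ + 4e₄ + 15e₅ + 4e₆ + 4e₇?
31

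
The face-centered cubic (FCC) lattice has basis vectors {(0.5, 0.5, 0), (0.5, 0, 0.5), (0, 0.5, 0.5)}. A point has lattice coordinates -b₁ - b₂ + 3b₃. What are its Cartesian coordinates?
(-1, 1, 1)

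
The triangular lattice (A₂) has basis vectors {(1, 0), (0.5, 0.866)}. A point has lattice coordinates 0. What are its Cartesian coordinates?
(0, 0)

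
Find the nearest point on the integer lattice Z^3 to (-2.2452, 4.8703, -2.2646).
(-2, 5, -2)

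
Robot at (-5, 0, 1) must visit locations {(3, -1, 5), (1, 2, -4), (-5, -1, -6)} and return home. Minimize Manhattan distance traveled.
46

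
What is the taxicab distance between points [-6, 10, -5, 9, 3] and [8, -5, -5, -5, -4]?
50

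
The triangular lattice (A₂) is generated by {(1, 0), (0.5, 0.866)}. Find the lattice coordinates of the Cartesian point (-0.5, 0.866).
-b₁ + b₂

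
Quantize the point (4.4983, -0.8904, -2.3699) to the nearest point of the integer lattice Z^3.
(4, -1, -2)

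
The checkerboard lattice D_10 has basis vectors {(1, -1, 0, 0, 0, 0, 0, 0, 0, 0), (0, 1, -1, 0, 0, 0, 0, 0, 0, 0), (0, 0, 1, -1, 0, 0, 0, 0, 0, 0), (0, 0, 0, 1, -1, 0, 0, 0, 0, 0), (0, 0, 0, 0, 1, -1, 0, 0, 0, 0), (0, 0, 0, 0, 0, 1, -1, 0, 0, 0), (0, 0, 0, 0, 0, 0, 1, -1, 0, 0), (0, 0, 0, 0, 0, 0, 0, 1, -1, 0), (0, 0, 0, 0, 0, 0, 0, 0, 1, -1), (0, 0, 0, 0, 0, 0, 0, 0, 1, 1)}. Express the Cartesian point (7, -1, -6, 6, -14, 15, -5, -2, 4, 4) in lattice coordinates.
7b₁ + 6b₂ + 6b₄ - 8b₅ + 7b₆ + 2b₇ + 4b₁₀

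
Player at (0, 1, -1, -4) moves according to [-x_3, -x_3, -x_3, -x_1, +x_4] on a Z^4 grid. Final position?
(-1, 1, -4, -3)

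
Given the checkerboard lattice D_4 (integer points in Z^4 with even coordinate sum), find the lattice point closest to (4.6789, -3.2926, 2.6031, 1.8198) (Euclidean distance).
(5, -3, 2, 2)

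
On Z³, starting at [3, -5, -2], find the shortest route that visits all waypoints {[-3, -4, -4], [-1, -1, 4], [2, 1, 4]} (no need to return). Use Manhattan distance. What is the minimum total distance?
27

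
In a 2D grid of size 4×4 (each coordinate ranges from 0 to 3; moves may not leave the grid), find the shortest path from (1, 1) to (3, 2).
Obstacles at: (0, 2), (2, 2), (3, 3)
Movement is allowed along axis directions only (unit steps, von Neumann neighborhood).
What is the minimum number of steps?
3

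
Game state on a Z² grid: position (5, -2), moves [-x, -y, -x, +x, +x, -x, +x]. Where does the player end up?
(5, -3)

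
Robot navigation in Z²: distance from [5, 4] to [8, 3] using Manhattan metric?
4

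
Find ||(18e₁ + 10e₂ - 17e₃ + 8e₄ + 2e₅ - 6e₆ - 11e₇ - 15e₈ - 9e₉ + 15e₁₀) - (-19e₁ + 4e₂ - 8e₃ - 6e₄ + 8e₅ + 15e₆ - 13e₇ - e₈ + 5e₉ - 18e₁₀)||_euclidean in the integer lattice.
60.3656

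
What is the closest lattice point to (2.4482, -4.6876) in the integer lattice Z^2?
(2, -5)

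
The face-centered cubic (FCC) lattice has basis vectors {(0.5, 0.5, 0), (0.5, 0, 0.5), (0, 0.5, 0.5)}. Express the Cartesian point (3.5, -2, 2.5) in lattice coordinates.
-b₁ + 8b₂ - 3b₃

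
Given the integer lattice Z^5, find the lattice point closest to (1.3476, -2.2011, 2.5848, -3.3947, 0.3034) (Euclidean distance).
(1, -2, 3, -3, 0)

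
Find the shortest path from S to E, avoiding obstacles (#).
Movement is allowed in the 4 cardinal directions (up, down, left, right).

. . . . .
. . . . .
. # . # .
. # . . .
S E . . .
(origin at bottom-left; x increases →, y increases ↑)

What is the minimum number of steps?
1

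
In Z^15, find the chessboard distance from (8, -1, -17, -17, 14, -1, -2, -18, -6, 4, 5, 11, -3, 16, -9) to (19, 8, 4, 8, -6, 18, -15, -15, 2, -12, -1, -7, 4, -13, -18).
29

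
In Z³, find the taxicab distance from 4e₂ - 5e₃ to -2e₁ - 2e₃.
9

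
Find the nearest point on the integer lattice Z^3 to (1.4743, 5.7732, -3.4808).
(1, 6, -3)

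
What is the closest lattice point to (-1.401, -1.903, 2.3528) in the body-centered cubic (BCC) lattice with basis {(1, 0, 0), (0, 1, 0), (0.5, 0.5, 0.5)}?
(-1.5, -1.5, 2.5)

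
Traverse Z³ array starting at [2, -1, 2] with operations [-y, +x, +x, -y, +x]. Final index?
(5, -3, 2)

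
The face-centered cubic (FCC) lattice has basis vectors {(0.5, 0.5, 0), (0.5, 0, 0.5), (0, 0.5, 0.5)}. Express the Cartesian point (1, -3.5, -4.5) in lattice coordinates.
2b₁ - 9b₃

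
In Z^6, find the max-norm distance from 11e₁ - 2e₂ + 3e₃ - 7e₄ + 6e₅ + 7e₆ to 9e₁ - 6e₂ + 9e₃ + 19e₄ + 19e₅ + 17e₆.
26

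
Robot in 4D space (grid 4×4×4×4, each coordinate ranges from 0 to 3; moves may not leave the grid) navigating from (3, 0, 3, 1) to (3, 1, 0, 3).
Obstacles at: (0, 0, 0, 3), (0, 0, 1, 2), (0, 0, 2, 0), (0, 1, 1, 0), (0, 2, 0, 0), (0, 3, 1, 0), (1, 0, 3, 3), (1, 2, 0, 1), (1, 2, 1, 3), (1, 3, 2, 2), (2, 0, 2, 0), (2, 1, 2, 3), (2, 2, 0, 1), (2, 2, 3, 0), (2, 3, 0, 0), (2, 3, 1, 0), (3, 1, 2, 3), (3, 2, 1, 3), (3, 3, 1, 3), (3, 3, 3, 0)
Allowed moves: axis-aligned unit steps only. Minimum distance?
6
(one shortest path: (3, 0, 3, 1) → (3, 1, 3, 1) → (3, 1, 2, 1) → (3, 1, 1, 1) → (3, 1, 0, 1) → (3, 1, 0, 2) → (3, 1, 0, 3))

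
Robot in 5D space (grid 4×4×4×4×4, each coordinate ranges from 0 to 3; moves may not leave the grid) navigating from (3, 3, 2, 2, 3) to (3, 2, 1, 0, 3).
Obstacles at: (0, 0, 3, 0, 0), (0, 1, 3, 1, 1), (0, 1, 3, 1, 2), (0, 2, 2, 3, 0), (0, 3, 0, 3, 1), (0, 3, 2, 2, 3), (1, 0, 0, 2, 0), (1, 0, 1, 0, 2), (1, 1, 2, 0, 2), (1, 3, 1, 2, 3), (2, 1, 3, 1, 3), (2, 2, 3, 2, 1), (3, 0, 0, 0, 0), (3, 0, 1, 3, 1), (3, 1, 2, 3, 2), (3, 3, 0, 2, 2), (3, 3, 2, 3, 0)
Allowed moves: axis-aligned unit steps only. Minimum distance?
4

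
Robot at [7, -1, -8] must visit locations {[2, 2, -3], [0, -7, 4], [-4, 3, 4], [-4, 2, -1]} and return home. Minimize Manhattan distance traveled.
66
(one optimal route: (7, -1, -8) → (2, 2, -3) → (-4, 2, -1) → (-4, 3, 4) → (0, -7, 4) → (7, -1, -8))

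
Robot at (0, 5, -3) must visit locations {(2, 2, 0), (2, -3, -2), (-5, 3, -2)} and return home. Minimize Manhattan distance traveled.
36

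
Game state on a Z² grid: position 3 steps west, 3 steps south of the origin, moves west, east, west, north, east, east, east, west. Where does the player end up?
(-2, -2)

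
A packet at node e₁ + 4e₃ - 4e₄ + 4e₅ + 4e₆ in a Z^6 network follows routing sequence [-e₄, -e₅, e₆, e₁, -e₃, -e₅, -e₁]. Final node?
(1, 0, 3, -5, 2, 5)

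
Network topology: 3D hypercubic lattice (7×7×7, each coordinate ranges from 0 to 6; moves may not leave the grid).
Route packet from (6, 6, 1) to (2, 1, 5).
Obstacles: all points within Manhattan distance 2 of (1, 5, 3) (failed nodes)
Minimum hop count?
13
(one shortest path: (6, 6, 1) → (5, 6, 1) → (4, 6, 1) → (3, 6, 1) → (2, 6, 1) → (2, 5, 1) → (2, 4, 1) → (2, 3, 1) → (2, 2, 1) → (2, 1, 1) → (2, 1, 2) → (2, 1, 3) → (2, 1, 4) → (2, 1, 5))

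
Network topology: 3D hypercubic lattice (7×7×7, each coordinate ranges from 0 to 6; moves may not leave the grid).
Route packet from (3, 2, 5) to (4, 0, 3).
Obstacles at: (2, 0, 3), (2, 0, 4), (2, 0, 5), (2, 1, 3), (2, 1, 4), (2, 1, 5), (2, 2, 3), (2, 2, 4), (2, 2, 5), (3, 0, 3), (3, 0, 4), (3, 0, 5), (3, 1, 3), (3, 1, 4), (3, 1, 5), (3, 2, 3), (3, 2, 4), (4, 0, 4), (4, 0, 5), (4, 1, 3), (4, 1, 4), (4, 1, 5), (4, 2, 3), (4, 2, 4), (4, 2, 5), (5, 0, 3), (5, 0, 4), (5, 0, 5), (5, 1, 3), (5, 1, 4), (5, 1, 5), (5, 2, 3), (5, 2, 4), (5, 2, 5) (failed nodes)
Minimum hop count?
9
(one shortest path: (3, 2, 5) → (3, 3, 5) → (4, 3, 5) → (4, 3, 4) → (4, 3, 3) → (4, 3, 2) → (4, 2, 2) → (4, 1, 2) → (4, 0, 2) → (4, 0, 3))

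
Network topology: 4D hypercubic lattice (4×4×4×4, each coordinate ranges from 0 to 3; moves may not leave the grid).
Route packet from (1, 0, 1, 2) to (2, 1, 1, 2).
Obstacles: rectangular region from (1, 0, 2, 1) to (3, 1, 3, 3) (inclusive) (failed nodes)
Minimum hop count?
2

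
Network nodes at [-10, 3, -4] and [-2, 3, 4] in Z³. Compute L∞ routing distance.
8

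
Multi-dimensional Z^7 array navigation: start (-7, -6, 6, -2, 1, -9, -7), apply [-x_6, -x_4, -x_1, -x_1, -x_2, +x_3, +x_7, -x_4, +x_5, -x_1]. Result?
(-10, -7, 7, -4, 2, -10, -6)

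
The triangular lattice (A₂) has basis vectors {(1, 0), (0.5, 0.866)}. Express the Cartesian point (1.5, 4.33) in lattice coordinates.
-b₁ + 5b₂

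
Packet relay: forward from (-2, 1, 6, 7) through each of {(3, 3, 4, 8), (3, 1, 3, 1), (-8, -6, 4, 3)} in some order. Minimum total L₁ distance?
41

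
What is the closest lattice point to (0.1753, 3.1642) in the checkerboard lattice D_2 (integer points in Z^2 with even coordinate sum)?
(1, 3)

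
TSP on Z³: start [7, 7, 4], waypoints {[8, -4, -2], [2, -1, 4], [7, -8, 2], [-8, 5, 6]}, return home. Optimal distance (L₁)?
78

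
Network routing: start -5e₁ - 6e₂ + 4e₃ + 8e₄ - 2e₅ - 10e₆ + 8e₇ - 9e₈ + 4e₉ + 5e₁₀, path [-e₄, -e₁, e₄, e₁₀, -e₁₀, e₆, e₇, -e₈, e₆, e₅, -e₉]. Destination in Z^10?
(-6, -6, 4, 8, -1, -8, 9, -10, 3, 5)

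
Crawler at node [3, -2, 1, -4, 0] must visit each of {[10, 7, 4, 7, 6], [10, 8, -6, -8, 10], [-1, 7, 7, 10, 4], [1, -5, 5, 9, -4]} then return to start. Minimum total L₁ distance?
138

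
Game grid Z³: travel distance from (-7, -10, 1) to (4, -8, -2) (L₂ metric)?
11.5758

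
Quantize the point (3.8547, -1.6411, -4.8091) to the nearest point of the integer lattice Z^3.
(4, -2, -5)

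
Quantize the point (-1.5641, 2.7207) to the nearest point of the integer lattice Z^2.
(-2, 3)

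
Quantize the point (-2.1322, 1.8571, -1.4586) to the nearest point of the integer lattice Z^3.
(-2, 2, -1)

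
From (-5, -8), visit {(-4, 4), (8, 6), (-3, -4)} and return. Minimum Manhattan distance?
54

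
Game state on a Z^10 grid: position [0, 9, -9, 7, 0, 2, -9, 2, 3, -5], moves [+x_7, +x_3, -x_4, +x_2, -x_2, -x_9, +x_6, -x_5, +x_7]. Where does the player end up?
(0, 9, -8, 6, -1, 3, -7, 2, 2, -5)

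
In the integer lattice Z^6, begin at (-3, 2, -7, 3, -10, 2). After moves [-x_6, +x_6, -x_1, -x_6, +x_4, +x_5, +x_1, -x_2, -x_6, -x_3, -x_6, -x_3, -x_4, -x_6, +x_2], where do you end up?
(-3, 2, -9, 3, -9, -2)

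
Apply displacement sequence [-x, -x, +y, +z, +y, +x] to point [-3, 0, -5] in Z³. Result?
(-4, 2, -4)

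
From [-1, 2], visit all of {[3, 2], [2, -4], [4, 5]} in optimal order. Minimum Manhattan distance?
19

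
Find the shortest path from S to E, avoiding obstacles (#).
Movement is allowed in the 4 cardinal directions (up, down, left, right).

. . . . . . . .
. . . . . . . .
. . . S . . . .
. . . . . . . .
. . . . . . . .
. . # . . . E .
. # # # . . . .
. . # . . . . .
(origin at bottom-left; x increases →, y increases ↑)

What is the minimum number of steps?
6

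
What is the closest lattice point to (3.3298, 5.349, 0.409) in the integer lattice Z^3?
(3, 5, 0)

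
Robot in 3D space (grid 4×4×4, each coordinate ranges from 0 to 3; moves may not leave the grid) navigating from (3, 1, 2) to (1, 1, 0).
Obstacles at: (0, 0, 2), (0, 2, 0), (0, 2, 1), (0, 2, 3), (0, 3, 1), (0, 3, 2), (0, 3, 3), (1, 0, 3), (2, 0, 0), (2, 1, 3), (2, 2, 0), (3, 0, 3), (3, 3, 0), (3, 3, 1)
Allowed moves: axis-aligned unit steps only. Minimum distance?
4
(one shortest path: (3, 1, 2) → (2, 1, 2) → (1, 1, 2) → (1, 1, 1) → (1, 1, 0))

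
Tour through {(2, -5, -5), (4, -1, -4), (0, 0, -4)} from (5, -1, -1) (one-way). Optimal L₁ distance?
17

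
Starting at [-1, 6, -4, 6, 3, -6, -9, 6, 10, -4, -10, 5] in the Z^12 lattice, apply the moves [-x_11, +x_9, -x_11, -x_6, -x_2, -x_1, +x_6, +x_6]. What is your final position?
(-2, 5, -4, 6, 3, -5, -9, 6, 11, -4, -12, 5)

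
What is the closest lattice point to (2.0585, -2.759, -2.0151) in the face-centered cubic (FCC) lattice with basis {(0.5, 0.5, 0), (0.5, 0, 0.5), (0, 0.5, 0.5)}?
(2, -3, -2)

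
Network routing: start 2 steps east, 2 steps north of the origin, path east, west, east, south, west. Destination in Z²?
(2, 1)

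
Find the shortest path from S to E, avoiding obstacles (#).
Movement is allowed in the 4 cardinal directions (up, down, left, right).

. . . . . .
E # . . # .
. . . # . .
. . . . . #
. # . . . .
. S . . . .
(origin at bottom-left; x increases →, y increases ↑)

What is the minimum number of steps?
5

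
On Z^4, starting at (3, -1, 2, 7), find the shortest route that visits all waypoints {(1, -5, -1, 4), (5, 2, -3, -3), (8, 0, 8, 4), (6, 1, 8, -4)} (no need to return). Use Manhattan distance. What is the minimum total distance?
57
(one optimal route: (3, -1, 2, 7) → (1, -5, -1, 4) → (5, 2, -3, -3) → (6, 1, 8, -4) → (8, 0, 8, 4))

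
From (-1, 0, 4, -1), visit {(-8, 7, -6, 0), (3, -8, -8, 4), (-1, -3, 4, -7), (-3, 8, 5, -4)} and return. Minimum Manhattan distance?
108
(one optimal route: (-1, 0, 4, -1) → (3, -8, -8, 4) → (-8, 7, -6, 0) → (-3, 8, 5, -4) → (-1, -3, 4, -7) → (-1, 0, 4, -1))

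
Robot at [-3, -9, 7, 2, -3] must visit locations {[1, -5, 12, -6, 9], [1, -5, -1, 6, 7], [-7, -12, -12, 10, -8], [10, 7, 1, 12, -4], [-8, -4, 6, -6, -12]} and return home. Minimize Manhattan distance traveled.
226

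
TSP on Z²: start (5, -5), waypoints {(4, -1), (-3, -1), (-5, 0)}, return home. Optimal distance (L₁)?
30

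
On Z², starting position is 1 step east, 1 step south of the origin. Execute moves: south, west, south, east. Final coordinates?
(1, -3)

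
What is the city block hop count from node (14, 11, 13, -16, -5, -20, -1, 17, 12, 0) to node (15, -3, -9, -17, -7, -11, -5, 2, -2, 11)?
93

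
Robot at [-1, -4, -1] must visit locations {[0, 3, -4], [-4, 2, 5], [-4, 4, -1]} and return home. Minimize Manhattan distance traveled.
42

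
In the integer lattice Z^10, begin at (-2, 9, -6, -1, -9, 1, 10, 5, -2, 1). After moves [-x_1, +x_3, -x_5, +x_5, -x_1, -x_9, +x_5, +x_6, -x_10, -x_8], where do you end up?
(-4, 9, -5, -1, -8, 2, 10, 4, -3, 0)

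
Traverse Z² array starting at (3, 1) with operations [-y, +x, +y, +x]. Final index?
(5, 1)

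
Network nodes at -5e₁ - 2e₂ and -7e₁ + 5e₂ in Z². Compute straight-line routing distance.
7.28011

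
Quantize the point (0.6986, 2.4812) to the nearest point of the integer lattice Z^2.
(1, 2)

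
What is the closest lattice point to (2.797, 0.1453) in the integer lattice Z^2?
(3, 0)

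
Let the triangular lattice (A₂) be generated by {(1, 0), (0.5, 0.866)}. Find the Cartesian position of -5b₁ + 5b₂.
(-2.5, 4.33)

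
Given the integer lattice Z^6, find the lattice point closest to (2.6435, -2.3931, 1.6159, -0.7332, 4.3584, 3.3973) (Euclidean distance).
(3, -2, 2, -1, 4, 3)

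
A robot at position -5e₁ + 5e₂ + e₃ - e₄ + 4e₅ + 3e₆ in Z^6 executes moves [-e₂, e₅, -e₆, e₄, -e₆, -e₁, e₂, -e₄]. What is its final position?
(-6, 5, 1, -1, 5, 1)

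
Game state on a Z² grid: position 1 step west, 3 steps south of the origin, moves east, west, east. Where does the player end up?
(0, -3)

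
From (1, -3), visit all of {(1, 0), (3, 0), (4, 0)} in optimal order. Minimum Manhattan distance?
6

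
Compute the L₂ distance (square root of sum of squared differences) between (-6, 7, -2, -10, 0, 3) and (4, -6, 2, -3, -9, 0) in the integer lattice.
20.5913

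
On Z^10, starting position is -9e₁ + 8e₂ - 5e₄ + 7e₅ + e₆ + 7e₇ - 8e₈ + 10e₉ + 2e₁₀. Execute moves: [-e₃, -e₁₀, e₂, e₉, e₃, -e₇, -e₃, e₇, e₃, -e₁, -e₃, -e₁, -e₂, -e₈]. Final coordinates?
(-11, 8, -1, -5, 7, 1, 7, -9, 11, 1)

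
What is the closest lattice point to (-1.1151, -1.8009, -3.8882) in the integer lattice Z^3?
(-1, -2, -4)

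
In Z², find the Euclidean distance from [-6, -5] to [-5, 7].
12.0416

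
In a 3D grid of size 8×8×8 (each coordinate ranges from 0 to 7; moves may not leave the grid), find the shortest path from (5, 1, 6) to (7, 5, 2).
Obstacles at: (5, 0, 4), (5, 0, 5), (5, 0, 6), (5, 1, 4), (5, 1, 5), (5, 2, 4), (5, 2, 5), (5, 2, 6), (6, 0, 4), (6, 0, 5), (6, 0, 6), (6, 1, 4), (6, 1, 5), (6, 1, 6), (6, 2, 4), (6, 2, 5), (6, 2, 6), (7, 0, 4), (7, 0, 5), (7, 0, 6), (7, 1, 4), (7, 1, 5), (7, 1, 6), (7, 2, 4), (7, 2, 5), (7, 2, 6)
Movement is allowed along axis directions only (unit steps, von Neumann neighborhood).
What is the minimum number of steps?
12
(one shortest path: (5, 1, 6) → (4, 1, 6) → (4, 2, 6) → (4, 3, 6) → (5, 3, 6) → (6, 3, 6) → (7, 3, 6) → (7, 4, 6) → (7, 5, 6) → (7, 5, 5) → (7, 5, 4) → (7, 5, 3) → (7, 5, 2))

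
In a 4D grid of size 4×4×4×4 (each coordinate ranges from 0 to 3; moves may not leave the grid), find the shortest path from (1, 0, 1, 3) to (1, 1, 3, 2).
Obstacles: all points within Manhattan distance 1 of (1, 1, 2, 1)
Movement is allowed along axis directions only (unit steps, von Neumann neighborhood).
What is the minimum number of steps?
4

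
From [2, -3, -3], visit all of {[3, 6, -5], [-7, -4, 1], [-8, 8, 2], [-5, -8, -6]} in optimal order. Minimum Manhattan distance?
59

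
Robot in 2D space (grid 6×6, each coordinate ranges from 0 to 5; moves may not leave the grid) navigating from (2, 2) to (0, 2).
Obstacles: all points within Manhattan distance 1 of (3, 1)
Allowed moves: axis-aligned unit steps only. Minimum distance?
2
(one shortest path: (2, 2) → (1, 2) → (0, 2))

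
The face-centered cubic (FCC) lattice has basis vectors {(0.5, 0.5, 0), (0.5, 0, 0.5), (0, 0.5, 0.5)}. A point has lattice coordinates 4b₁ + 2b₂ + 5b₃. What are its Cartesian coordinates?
(3, 4.5, 3.5)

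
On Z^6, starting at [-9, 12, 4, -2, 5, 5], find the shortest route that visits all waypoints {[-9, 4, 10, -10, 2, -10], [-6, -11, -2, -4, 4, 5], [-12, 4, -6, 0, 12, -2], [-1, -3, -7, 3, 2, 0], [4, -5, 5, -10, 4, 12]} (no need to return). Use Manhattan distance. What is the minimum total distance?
189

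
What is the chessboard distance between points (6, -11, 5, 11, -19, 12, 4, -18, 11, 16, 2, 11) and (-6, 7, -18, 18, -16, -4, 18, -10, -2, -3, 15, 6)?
23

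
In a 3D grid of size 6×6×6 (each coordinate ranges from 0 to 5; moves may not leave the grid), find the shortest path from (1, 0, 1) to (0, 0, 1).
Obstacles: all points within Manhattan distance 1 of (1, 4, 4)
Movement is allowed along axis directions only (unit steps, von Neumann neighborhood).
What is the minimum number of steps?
1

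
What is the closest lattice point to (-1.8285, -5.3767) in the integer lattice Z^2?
(-2, -5)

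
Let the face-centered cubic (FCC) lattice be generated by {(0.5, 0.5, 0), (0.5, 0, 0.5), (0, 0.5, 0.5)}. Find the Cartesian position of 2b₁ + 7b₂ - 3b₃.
(4.5, -0.5, 2)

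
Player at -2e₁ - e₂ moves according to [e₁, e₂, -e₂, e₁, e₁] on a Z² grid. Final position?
(1, -1)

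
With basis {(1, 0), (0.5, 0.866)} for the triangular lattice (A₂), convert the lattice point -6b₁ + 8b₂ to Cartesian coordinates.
(-2, 6.928)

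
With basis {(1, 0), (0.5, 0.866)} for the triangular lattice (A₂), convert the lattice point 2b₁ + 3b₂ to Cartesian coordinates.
(3.5, 2.598)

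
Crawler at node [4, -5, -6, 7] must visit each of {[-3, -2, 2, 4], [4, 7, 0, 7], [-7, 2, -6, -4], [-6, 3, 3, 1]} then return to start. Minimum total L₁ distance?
96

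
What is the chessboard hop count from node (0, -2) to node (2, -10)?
8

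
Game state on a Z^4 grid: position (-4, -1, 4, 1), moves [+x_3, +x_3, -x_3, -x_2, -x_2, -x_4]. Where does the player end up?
(-4, -3, 5, 0)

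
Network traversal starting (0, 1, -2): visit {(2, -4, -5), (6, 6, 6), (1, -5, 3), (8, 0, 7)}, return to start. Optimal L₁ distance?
64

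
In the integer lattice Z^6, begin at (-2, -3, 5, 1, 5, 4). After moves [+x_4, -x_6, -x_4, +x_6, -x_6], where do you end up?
(-2, -3, 5, 1, 5, 3)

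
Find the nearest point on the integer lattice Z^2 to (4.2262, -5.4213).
(4, -5)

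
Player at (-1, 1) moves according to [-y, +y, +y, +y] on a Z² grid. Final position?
(-1, 3)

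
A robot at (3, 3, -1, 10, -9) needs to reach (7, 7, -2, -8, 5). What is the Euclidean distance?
23.516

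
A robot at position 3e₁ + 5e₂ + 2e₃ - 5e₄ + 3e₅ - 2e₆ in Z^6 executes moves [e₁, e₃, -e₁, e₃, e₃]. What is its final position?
(3, 5, 5, -5, 3, -2)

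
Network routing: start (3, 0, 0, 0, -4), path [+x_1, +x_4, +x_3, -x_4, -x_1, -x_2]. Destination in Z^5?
(3, -1, 1, 0, -4)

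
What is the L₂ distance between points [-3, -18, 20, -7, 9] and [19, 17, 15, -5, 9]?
41.6893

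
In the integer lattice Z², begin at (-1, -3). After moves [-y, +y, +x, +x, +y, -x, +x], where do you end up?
(1, -2)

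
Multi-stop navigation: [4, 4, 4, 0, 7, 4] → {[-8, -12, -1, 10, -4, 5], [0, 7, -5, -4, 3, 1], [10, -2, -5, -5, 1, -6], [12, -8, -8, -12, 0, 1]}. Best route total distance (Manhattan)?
143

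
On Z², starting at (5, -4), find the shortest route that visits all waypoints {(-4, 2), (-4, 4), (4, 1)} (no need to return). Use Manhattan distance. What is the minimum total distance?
17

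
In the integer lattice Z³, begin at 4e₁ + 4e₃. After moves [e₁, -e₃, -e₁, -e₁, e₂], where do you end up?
(3, 1, 3)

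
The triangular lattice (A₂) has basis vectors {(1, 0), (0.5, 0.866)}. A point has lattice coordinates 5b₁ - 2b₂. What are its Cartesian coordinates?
(4, -1.732)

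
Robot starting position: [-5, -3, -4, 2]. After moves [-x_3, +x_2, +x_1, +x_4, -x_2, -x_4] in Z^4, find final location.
(-4, -3, -5, 2)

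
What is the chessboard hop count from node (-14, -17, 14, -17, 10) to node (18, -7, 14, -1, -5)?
32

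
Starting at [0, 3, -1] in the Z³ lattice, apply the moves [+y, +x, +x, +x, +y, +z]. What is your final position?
(3, 5, 0)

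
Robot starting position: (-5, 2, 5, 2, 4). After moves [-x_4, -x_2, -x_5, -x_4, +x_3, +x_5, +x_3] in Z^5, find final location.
(-5, 1, 7, 0, 4)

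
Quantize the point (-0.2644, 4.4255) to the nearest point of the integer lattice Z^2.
(0, 4)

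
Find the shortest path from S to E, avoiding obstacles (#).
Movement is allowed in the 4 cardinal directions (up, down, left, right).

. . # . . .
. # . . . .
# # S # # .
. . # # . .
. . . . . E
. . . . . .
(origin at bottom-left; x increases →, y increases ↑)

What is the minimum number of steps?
7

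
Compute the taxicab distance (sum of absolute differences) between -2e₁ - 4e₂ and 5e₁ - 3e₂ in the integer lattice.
8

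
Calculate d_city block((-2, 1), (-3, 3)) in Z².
3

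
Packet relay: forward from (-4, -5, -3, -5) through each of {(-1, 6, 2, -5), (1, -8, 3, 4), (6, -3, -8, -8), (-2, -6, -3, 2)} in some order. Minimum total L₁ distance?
78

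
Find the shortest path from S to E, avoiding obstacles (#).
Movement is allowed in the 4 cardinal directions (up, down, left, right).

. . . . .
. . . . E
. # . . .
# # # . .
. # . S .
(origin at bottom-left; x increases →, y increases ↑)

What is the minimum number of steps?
4
(one shortest path: (3, 0) → (4, 0) → (4, 1) → (4, 2) → (4, 3))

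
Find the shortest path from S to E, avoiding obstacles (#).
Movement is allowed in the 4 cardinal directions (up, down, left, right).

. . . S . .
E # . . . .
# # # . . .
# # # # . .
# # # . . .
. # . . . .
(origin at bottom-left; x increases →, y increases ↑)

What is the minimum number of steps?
4
(one shortest path: (3, 5) → (2, 5) → (1, 5) → (0, 5) → (0, 4))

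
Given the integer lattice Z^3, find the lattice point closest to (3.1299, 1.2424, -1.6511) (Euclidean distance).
(3, 1, -2)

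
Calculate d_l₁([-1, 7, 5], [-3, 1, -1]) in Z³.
14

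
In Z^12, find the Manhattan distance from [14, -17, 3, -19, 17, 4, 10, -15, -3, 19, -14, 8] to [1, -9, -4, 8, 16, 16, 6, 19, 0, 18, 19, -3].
154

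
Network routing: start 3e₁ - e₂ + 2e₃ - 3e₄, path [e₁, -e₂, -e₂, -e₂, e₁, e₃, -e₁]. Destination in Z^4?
(4, -4, 3, -3)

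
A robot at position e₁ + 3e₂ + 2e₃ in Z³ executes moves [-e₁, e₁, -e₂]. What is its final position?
(1, 2, 2)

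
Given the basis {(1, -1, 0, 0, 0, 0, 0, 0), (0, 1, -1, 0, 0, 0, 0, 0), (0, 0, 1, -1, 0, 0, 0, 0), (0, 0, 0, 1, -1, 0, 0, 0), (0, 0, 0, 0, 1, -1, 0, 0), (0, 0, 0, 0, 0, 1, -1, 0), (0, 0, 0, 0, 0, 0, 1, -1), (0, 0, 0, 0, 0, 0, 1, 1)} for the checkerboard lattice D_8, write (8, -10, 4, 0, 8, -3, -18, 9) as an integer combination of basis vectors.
8b₁ - 2b₂ + 2b₃ + 2b₄ + 10b₅ + 7b₆ - 10b₇ - b₈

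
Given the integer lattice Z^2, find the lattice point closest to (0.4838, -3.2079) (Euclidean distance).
(0, -3)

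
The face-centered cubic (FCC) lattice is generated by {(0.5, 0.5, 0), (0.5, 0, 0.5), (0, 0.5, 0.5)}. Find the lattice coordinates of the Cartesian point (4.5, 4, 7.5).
b₁ + 8b₂ + 7b₃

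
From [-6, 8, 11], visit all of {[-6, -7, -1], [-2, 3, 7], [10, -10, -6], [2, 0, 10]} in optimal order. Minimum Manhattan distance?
73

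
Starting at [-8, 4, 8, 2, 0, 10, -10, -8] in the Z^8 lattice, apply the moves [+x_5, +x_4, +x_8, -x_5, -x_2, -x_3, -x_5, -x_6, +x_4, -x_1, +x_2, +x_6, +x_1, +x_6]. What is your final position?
(-8, 4, 7, 4, -1, 11, -10, -7)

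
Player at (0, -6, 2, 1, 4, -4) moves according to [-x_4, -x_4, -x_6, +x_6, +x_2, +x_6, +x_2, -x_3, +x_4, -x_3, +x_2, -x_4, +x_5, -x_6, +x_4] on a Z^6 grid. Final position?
(0, -3, 0, 0, 5, -4)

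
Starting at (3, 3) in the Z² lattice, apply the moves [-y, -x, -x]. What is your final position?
(1, 2)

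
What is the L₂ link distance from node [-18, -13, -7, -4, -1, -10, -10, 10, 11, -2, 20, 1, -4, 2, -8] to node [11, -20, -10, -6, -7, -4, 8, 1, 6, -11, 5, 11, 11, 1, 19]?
52.5928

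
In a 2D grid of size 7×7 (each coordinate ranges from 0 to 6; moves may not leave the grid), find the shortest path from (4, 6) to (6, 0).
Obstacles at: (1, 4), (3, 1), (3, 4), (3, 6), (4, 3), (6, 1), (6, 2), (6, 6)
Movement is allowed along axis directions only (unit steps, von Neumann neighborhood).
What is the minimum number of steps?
8
(one shortest path: (4, 6) → (5, 6) → (5, 5) → (5, 4) → (5, 3) → (5, 2) → (5, 1) → (5, 0) → (6, 0))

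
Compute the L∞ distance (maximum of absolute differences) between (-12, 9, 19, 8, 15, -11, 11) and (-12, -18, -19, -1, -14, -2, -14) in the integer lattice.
38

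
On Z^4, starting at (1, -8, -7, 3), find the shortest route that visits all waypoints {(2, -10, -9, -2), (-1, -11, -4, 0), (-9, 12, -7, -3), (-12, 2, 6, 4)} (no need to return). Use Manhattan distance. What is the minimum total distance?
91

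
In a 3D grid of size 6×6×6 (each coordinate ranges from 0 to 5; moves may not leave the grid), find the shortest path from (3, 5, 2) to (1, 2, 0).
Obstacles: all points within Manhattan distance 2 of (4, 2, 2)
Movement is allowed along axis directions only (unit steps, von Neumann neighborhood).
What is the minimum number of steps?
7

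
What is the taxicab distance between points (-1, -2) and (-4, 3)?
8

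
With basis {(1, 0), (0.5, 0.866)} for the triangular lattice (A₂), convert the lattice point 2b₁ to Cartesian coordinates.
(2, 0)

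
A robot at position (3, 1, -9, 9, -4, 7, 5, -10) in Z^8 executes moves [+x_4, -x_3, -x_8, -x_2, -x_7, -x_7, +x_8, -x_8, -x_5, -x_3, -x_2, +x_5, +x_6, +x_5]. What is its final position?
(3, -1, -11, 10, -3, 8, 3, -11)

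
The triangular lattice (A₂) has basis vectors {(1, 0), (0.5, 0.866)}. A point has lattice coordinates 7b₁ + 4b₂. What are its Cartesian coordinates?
(9, 3.464)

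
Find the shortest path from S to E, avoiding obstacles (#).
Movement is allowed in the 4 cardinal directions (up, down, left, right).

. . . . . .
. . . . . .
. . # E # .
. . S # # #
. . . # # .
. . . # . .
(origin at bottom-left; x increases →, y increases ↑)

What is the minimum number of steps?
6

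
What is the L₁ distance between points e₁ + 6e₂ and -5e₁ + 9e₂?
9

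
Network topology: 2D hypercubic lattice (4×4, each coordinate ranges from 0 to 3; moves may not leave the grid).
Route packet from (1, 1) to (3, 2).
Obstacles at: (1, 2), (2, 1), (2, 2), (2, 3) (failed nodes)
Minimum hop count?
5
(one shortest path: (1, 1) → (1, 0) → (2, 0) → (3, 0) → (3, 1) → (3, 2))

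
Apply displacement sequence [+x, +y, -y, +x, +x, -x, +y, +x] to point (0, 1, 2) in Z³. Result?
(3, 2, 2)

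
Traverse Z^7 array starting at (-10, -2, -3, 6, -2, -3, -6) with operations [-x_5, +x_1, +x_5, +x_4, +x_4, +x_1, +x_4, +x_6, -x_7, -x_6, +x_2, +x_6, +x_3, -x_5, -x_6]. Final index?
(-8, -1, -2, 9, -3, -3, -7)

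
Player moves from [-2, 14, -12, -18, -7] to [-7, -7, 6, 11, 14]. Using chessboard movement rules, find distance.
29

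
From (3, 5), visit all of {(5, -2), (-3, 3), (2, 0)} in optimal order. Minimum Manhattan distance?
21
(one optimal route: (3, 5) → (-3, 3) → (2, 0) → (5, -2))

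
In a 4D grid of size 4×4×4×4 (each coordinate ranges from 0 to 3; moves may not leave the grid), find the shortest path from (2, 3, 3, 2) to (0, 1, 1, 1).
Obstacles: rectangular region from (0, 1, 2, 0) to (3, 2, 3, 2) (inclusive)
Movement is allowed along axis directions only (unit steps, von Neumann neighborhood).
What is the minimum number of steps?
7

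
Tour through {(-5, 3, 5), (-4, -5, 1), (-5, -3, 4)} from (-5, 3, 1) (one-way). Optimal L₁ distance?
17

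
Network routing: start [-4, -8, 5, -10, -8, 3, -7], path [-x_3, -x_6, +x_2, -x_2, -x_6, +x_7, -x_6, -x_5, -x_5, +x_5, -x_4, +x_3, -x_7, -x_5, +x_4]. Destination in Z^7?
(-4, -8, 5, -10, -10, 0, -7)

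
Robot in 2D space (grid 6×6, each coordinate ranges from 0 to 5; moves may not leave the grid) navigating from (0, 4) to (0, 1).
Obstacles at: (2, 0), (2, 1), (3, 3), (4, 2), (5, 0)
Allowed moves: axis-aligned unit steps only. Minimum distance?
3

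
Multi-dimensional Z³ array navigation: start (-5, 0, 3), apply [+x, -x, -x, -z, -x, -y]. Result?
(-7, -1, 2)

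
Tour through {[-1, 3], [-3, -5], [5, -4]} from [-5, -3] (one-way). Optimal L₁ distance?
26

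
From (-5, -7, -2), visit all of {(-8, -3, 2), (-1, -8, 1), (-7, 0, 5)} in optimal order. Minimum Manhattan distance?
28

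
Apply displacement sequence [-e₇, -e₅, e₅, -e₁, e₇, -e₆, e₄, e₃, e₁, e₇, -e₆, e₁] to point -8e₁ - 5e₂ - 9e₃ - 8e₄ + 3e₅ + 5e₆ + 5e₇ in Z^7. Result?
(-7, -5, -8, -7, 3, 3, 6)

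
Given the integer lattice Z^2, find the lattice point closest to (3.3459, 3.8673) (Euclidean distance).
(3, 4)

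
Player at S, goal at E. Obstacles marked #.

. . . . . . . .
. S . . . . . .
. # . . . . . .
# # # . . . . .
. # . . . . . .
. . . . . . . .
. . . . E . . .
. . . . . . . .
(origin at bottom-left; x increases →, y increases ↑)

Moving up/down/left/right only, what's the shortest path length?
8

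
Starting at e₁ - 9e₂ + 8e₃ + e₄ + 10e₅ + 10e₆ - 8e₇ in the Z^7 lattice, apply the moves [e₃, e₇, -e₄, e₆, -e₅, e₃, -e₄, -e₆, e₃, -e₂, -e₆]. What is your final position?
(1, -10, 11, -1, 9, 9, -7)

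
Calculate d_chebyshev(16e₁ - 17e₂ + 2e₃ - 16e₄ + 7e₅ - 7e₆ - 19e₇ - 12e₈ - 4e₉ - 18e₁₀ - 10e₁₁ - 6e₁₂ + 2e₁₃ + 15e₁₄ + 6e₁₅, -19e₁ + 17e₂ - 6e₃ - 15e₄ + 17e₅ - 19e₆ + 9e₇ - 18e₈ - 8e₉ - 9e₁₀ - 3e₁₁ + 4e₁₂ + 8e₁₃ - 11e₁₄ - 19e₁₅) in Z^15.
35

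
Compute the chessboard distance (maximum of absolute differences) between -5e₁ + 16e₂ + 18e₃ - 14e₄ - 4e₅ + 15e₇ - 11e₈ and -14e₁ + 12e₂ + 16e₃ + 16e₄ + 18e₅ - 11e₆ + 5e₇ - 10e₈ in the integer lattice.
30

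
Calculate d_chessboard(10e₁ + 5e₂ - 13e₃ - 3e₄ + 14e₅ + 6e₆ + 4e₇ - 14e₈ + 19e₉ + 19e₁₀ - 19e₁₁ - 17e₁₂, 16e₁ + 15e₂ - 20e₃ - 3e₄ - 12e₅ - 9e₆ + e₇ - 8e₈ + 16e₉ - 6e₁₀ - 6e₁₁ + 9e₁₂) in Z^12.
26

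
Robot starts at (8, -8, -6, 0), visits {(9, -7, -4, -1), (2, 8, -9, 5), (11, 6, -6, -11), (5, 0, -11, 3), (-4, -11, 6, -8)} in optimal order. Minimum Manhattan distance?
119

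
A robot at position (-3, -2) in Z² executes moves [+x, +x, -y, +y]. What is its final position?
(-1, -2)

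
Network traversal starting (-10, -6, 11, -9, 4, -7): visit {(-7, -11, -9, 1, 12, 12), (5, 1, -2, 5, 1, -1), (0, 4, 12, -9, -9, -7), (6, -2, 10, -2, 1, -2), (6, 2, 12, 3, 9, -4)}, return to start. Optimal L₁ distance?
244
(one optimal route: (-10, -6, 11, -9, 4, -7) → (-7, -11, -9, 1, 12, 12) → (5, 1, -2, 5, 1, -1) → (6, -2, 10, -2, 1, -2) → (6, 2, 12, 3, 9, -4) → (0, 4, 12, -9, -9, -7) → (-10, -6, 11, -9, 4, -7))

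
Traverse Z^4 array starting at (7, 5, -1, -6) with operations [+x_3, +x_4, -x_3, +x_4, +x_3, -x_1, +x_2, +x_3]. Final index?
(6, 6, 1, -4)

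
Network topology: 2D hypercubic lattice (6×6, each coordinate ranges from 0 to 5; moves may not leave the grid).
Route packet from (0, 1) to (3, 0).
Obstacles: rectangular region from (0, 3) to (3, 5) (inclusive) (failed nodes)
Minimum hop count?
4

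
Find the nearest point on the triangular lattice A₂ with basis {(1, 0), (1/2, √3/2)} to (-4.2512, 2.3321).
(-4.5, 2.598)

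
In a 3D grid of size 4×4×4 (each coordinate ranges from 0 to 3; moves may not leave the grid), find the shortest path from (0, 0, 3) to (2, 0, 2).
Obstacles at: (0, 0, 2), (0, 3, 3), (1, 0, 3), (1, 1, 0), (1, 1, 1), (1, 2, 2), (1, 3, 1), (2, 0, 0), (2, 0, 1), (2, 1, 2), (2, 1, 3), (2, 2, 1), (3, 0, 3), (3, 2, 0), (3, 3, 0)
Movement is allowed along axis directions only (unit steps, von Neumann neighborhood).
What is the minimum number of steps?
5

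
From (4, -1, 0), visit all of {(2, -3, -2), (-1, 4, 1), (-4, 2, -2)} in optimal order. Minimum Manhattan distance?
25
(one optimal route: (4, -1, 0) → (2, -3, -2) → (-4, 2, -2) → (-1, 4, 1))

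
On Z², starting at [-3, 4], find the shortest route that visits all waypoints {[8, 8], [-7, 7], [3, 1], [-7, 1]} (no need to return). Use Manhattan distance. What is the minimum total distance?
35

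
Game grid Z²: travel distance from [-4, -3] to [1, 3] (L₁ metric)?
11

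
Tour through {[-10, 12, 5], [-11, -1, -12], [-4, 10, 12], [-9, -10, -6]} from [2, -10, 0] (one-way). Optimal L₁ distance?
80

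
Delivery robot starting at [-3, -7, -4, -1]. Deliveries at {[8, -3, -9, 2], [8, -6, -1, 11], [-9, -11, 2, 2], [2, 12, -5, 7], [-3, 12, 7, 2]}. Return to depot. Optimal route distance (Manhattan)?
150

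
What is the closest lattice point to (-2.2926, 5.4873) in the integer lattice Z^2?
(-2, 5)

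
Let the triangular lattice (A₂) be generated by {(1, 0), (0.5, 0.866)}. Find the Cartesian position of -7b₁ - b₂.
(-7.5, -0.866)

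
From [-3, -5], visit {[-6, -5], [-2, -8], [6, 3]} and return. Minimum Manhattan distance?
46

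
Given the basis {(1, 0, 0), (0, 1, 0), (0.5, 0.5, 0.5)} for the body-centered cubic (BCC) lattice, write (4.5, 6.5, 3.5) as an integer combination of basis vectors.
b₁ + 3b₂ + 7b₃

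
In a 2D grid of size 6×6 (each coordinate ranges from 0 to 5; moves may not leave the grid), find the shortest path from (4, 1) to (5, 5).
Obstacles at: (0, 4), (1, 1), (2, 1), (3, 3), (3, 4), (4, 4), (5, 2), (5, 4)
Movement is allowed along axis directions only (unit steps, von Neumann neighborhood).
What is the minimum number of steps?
9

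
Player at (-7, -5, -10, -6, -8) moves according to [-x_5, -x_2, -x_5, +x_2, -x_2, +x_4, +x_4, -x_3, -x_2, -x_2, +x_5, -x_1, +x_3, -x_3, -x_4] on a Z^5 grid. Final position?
(-8, -8, -11, -5, -9)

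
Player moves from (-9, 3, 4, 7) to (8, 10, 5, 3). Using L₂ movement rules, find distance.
18.8414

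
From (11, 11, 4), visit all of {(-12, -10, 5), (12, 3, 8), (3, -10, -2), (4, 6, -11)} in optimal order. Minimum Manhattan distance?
91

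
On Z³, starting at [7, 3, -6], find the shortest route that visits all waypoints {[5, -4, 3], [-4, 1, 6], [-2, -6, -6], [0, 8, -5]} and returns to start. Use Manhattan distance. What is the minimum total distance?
86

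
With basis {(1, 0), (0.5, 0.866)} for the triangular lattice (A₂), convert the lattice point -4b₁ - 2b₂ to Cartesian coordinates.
(-5, -1.732)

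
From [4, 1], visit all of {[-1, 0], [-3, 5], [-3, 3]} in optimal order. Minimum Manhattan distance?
13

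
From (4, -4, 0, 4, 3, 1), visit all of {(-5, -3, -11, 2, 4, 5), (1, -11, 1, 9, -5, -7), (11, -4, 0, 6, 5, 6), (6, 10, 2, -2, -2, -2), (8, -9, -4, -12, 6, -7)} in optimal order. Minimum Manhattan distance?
196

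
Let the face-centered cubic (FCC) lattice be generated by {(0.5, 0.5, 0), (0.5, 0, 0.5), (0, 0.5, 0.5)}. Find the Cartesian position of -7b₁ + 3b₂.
(-2, -3.5, 1.5)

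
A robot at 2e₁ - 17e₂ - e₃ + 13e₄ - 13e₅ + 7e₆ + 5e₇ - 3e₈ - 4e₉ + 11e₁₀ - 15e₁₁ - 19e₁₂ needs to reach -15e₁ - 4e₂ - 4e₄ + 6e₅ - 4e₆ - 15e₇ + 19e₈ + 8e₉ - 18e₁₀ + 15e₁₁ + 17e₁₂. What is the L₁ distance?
227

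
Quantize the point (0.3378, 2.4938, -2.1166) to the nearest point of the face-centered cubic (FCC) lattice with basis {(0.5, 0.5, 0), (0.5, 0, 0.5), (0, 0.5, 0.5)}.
(0.5, 2.5, -2)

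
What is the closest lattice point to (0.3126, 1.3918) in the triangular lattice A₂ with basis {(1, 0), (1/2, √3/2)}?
(0, 1.732)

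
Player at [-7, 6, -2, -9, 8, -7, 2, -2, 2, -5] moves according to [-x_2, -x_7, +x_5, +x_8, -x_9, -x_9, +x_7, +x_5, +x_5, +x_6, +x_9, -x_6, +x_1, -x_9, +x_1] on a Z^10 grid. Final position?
(-5, 5, -2, -9, 11, -7, 2, -1, 0, -5)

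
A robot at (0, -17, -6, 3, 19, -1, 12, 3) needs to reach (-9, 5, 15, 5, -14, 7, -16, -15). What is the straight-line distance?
57.1927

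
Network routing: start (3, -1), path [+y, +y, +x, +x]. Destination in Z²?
(5, 1)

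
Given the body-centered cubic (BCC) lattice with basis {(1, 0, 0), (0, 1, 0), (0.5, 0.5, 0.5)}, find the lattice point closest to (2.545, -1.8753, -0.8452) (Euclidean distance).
(3, -2, -1)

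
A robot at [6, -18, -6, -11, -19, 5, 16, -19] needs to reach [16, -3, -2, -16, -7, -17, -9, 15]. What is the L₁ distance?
127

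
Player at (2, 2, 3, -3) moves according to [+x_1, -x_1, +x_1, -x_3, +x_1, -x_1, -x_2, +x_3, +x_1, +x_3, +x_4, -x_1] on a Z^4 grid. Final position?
(3, 1, 4, -2)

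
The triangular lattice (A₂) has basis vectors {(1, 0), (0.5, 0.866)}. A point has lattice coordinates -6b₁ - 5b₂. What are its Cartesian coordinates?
(-8.5, -4.33)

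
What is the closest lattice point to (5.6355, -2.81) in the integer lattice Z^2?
(6, -3)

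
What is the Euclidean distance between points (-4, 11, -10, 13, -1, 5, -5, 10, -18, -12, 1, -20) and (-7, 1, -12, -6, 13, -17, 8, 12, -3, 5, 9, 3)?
49.3356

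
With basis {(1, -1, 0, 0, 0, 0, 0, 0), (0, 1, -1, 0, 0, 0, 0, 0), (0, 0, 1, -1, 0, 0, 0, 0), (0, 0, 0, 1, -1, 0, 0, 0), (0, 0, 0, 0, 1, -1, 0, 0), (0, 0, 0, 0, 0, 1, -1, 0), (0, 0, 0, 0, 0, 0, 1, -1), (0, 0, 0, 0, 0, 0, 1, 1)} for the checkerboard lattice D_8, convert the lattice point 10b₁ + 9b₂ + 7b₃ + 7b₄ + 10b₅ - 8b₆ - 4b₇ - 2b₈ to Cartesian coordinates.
(10, -1, -2, 0, 3, -18, 2, 2)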